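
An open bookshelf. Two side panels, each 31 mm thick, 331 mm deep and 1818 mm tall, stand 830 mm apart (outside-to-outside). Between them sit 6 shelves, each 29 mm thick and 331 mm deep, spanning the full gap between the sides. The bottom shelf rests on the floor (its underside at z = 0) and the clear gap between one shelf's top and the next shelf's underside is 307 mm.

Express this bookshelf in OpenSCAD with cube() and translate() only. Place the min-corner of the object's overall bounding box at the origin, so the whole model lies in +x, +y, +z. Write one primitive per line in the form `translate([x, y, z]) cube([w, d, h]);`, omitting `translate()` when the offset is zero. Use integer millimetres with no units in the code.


cube([31, 331, 1818]);
translate([799, 0, 0]) cube([31, 331, 1818]);
translate([31, 0, 0]) cube([768, 331, 29]);
translate([31, 0, 336]) cube([768, 331, 29]);
translate([31, 0, 672]) cube([768, 331, 29]);
translate([31, 0, 1008]) cube([768, 331, 29]);
translate([31, 0, 1344]) cube([768, 331, 29]);
translate([31, 0, 1680]) cube([768, 331, 29]);


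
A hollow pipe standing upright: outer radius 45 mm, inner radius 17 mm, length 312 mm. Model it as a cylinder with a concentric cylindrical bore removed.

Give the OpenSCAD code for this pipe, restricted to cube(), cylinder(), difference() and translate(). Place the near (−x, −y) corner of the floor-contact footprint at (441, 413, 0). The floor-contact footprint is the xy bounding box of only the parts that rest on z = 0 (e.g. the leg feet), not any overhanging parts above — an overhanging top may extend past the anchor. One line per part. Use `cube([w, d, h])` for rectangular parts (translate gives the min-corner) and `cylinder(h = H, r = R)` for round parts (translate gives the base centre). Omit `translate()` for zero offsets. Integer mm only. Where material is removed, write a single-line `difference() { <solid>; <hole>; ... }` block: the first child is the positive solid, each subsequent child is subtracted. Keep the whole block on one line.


difference() { translate([486, 458, 0]) cylinder(h = 312, r = 45); translate([486, 458, 0]) cylinder(h = 312, r = 17); }


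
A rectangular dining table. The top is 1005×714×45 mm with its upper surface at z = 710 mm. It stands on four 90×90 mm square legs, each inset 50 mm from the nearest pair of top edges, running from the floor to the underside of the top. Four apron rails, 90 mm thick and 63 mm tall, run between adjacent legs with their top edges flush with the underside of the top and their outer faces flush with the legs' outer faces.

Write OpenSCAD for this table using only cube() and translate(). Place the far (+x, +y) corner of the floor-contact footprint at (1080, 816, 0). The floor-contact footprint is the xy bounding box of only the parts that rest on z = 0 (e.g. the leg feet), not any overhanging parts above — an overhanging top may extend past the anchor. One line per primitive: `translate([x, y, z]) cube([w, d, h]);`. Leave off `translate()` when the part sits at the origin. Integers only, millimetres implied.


translate([125, 152, 665]) cube([1005, 714, 45]);
translate([175, 202, 0]) cube([90, 90, 665]);
translate([990, 202, 0]) cube([90, 90, 665]);
translate([175, 726, 0]) cube([90, 90, 665]);
translate([990, 726, 0]) cube([90, 90, 665]);
translate([265, 202, 602]) cube([725, 90, 63]);
translate([265, 726, 602]) cube([725, 90, 63]);
translate([175, 292, 602]) cube([90, 434, 63]);
translate([990, 292, 602]) cube([90, 434, 63]);


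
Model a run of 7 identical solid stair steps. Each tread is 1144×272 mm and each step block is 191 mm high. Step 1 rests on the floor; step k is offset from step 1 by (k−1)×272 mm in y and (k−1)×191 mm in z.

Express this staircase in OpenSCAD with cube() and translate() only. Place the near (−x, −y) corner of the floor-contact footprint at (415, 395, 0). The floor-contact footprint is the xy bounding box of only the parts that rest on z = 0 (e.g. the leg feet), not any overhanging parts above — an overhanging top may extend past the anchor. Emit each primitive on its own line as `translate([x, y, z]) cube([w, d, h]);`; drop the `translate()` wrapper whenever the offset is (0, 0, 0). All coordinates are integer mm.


translate([415, 395, 0]) cube([1144, 272, 191]);
translate([415, 667, 191]) cube([1144, 272, 191]);
translate([415, 939, 382]) cube([1144, 272, 191]);
translate([415, 1211, 573]) cube([1144, 272, 191]);
translate([415, 1483, 764]) cube([1144, 272, 191]);
translate([415, 1755, 955]) cube([1144, 272, 191]);
translate([415, 2027, 1146]) cube([1144, 272, 191]);


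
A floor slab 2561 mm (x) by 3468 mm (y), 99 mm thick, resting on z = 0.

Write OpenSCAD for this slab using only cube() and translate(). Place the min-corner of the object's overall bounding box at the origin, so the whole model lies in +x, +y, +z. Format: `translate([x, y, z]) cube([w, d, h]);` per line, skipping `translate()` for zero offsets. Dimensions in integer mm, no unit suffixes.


cube([2561, 3468, 99]);


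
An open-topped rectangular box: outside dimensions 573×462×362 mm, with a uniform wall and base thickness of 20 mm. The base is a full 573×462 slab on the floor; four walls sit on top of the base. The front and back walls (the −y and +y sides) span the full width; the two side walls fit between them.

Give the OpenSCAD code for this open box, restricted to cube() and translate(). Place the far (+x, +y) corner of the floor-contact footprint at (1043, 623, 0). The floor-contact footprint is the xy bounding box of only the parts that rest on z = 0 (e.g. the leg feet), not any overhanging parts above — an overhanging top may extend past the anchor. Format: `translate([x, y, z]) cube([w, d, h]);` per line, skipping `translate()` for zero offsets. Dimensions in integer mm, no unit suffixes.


translate([470, 161, 0]) cube([573, 462, 20]);
translate([470, 161, 20]) cube([573, 20, 342]);
translate([470, 603, 20]) cube([573, 20, 342]);
translate([470, 181, 20]) cube([20, 422, 342]);
translate([1023, 181, 20]) cube([20, 422, 342]);


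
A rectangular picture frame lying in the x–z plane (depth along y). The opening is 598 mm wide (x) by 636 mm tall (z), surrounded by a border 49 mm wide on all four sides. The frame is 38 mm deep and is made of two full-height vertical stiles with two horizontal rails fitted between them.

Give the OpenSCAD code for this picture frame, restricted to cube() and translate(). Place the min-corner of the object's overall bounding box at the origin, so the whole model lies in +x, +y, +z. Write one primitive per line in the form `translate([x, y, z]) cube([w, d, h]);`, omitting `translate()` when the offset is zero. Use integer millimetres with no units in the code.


cube([49, 38, 734]);
translate([647, 0, 0]) cube([49, 38, 734]);
translate([49, 0, 0]) cube([598, 38, 49]);
translate([49, 0, 685]) cube([598, 38, 49]);


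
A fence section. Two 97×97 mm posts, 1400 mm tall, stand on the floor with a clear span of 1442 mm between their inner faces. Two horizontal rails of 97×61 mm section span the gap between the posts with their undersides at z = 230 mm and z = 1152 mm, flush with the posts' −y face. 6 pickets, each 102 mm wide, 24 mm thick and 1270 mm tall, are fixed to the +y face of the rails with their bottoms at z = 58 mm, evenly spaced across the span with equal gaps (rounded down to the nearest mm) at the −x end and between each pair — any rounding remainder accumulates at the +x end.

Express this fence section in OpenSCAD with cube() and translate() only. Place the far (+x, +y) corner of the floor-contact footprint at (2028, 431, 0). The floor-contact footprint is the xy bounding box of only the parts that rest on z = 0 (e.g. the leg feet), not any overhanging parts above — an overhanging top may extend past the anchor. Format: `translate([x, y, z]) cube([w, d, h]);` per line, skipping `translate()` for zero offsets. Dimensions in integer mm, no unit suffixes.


translate([392, 334, 0]) cube([97, 97, 1400]);
translate([1931, 334, 0]) cube([97, 97, 1400]);
translate([489, 334, 230]) cube([1442, 97, 61]);
translate([489, 334, 1152]) cube([1442, 97, 61]);
translate([607, 431, 58]) cube([102, 24, 1270]);
translate([827, 431, 58]) cube([102, 24, 1270]);
translate([1047, 431, 58]) cube([102, 24, 1270]);
translate([1267, 431, 58]) cube([102, 24, 1270]);
translate([1487, 431, 58]) cube([102, 24, 1270]);
translate([1707, 431, 58]) cube([102, 24, 1270]);


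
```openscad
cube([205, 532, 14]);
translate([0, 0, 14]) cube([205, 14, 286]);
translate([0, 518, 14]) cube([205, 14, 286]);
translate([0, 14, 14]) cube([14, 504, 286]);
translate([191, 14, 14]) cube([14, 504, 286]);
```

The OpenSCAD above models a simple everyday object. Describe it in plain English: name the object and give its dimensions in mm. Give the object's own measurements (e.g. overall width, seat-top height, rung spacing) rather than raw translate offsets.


An open-topped rectangular box: outside dimensions 205×532×300 mm, with a uniform wall and base thickness of 14 mm. The base is a full 205×532 slab on the floor; four walls sit on top of the base. The front and back walls (the −y and +y sides) span the full width; the two side walls fit between them.


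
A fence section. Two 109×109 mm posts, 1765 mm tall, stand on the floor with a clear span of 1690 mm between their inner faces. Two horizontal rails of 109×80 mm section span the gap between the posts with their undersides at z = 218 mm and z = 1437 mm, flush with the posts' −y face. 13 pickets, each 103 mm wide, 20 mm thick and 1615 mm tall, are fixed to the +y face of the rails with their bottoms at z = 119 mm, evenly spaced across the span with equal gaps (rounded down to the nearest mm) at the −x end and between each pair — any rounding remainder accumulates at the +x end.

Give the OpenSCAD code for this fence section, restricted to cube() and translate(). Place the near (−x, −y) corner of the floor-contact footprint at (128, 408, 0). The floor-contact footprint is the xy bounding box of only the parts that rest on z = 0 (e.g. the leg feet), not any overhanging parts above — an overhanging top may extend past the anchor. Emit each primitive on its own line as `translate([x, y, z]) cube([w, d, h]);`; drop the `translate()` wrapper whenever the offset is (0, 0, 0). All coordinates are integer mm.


translate([128, 408, 0]) cube([109, 109, 1765]);
translate([1927, 408, 0]) cube([109, 109, 1765]);
translate([237, 408, 218]) cube([1690, 109, 80]);
translate([237, 408, 1437]) cube([1690, 109, 80]);
translate([262, 517, 119]) cube([103, 20, 1615]);
translate([390, 517, 119]) cube([103, 20, 1615]);
translate([518, 517, 119]) cube([103, 20, 1615]);
translate([646, 517, 119]) cube([103, 20, 1615]);
translate([774, 517, 119]) cube([103, 20, 1615]);
translate([902, 517, 119]) cube([103, 20, 1615]);
translate([1030, 517, 119]) cube([103, 20, 1615]);
translate([1158, 517, 119]) cube([103, 20, 1615]);
translate([1286, 517, 119]) cube([103, 20, 1615]);
translate([1414, 517, 119]) cube([103, 20, 1615]);
translate([1542, 517, 119]) cube([103, 20, 1615]);
translate([1670, 517, 119]) cube([103, 20, 1615]);
translate([1798, 517, 119]) cube([103, 20, 1615]);


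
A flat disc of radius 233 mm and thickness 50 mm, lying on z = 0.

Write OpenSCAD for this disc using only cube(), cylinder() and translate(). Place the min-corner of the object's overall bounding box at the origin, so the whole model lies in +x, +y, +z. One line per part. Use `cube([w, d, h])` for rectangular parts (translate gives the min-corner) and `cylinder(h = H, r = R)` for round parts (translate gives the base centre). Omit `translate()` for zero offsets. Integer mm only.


translate([233, 233, 0]) cylinder(h = 50, r = 233);


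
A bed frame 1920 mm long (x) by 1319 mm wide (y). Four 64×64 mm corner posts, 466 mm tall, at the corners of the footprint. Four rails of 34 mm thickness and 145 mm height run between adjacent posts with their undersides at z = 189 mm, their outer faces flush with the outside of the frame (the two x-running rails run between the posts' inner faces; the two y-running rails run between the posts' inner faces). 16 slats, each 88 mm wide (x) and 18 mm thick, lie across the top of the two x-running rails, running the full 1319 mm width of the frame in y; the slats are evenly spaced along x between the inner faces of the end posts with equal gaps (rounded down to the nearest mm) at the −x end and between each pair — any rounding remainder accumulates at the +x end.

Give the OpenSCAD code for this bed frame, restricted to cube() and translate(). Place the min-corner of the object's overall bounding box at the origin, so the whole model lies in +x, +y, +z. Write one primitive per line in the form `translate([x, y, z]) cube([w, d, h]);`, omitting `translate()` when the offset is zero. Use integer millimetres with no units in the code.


cube([64, 64, 466]);
translate([0, 1255, 0]) cube([64, 64, 466]);
translate([1856, 0, 0]) cube([64, 64, 466]);
translate([1856, 1255, 0]) cube([64, 64, 466]);
translate([64, 0, 189]) cube([1792, 34, 145]);
translate([64, 1285, 189]) cube([1792, 34, 145]);
translate([0, 64, 189]) cube([34, 1191, 145]);
translate([1886, 64, 189]) cube([34, 1191, 145]);
translate([86, 0, 334]) cube([88, 1319, 18]);
translate([196, 0, 334]) cube([88, 1319, 18]);
translate([306, 0, 334]) cube([88, 1319, 18]);
translate([416, 0, 334]) cube([88, 1319, 18]);
translate([526, 0, 334]) cube([88, 1319, 18]);
translate([636, 0, 334]) cube([88, 1319, 18]);
translate([746, 0, 334]) cube([88, 1319, 18]);
translate([856, 0, 334]) cube([88, 1319, 18]);
translate([966, 0, 334]) cube([88, 1319, 18]);
translate([1076, 0, 334]) cube([88, 1319, 18]);
translate([1186, 0, 334]) cube([88, 1319, 18]);
translate([1296, 0, 334]) cube([88, 1319, 18]);
translate([1406, 0, 334]) cube([88, 1319, 18]);
translate([1516, 0, 334]) cube([88, 1319, 18]);
translate([1626, 0, 334]) cube([88, 1319, 18]);
translate([1736, 0, 334]) cube([88, 1319, 18]);


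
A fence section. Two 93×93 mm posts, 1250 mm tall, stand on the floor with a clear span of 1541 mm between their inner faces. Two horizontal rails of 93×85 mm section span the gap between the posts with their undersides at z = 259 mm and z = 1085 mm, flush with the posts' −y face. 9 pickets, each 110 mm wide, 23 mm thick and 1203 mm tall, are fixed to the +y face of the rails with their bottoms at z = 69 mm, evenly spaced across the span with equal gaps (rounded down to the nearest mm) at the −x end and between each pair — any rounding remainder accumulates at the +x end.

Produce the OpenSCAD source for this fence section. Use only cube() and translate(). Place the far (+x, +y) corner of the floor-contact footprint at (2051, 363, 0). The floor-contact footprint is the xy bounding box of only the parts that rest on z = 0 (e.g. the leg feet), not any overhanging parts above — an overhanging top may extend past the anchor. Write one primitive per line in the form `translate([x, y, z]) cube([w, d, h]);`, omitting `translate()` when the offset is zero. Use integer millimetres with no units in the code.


translate([324, 270, 0]) cube([93, 93, 1250]);
translate([1958, 270, 0]) cube([93, 93, 1250]);
translate([417, 270, 259]) cube([1541, 93, 85]);
translate([417, 270, 1085]) cube([1541, 93, 85]);
translate([472, 363, 69]) cube([110, 23, 1203]);
translate([637, 363, 69]) cube([110, 23, 1203]);
translate([802, 363, 69]) cube([110, 23, 1203]);
translate([967, 363, 69]) cube([110, 23, 1203]);
translate([1132, 363, 69]) cube([110, 23, 1203]);
translate([1297, 363, 69]) cube([110, 23, 1203]);
translate([1462, 363, 69]) cube([110, 23, 1203]);
translate([1627, 363, 69]) cube([110, 23, 1203]);
translate([1792, 363, 69]) cube([110, 23, 1203]);


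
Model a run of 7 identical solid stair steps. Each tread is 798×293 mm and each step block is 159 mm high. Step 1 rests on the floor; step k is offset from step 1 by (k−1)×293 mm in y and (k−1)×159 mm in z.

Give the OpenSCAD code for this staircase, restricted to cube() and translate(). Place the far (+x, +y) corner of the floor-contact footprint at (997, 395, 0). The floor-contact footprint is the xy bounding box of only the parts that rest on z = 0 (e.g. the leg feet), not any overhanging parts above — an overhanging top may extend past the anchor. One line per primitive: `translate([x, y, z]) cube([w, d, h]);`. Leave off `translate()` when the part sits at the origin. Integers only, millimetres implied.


translate([199, 102, 0]) cube([798, 293, 159]);
translate([199, 395, 159]) cube([798, 293, 159]);
translate([199, 688, 318]) cube([798, 293, 159]);
translate([199, 981, 477]) cube([798, 293, 159]);
translate([199, 1274, 636]) cube([798, 293, 159]);
translate([199, 1567, 795]) cube([798, 293, 159]);
translate([199, 1860, 954]) cube([798, 293, 159]);


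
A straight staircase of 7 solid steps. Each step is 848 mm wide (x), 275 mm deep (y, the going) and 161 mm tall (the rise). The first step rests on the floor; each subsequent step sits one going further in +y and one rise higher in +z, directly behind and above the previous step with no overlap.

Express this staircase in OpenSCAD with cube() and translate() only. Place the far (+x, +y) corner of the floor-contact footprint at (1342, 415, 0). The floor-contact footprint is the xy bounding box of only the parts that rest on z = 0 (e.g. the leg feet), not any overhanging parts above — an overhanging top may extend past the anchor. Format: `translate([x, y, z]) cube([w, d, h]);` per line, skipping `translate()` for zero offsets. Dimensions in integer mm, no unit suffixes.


translate([494, 140, 0]) cube([848, 275, 161]);
translate([494, 415, 161]) cube([848, 275, 161]);
translate([494, 690, 322]) cube([848, 275, 161]);
translate([494, 965, 483]) cube([848, 275, 161]);
translate([494, 1240, 644]) cube([848, 275, 161]);
translate([494, 1515, 805]) cube([848, 275, 161]);
translate([494, 1790, 966]) cube([848, 275, 161]);


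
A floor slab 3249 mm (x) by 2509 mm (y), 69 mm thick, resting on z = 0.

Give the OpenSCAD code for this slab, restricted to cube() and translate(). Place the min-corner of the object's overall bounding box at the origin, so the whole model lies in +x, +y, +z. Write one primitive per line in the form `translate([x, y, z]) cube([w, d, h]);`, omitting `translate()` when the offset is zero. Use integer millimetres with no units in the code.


cube([3249, 2509, 69]);


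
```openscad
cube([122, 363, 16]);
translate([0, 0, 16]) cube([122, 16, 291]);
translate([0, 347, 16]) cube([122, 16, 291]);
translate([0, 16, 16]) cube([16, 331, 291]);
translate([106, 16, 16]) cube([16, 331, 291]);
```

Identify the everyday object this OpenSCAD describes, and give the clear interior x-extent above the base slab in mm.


An open box. The internal width is 90 mm.

A 122×363 base slab with four walls standing on it — an open box. The base is 122 mm wide and the walls are 16 mm thick, so the internal width is 122 − 2 × 16 = 90 mm.


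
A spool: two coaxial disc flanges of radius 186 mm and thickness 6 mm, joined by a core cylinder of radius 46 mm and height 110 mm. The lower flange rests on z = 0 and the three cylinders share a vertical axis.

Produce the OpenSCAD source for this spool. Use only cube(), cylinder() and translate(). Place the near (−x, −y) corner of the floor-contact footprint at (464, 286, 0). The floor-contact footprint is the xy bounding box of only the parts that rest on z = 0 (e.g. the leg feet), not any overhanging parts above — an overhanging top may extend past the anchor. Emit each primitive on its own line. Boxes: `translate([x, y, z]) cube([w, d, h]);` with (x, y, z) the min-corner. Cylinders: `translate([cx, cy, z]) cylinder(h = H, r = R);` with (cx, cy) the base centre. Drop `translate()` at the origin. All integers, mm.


translate([650, 472, 0]) cylinder(h = 6, r = 186);
translate([650, 472, 6]) cylinder(h = 110, r = 46);
translate([650, 472, 116]) cylinder(h = 6, r = 186);


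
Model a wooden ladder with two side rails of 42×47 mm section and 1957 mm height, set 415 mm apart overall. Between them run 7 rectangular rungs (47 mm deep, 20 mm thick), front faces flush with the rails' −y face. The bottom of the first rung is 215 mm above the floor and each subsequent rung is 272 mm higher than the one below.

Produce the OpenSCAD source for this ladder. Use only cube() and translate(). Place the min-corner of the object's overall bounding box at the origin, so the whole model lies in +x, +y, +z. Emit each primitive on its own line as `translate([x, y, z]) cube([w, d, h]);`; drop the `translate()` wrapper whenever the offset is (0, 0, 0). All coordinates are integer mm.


cube([42, 47, 1957]);
translate([373, 0, 0]) cube([42, 47, 1957]);
translate([42, 0, 215]) cube([331, 47, 20]);
translate([42, 0, 487]) cube([331, 47, 20]);
translate([42, 0, 759]) cube([331, 47, 20]);
translate([42, 0, 1031]) cube([331, 47, 20]);
translate([42, 0, 1303]) cube([331, 47, 20]);
translate([42, 0, 1575]) cube([331, 47, 20]);
translate([42, 0, 1847]) cube([331, 47, 20]);


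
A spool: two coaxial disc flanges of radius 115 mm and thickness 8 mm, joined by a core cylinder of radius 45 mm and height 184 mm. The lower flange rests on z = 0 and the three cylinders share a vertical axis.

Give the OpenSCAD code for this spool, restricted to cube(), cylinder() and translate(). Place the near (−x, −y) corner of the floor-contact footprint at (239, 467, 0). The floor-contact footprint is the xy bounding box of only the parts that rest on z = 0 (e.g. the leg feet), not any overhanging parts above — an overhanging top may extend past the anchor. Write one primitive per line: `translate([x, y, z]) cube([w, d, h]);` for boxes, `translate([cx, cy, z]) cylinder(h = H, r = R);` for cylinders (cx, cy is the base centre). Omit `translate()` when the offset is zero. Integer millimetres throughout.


translate([354, 582, 0]) cylinder(h = 8, r = 115);
translate([354, 582, 8]) cylinder(h = 184, r = 45);
translate([354, 582, 192]) cylinder(h = 8, r = 115);


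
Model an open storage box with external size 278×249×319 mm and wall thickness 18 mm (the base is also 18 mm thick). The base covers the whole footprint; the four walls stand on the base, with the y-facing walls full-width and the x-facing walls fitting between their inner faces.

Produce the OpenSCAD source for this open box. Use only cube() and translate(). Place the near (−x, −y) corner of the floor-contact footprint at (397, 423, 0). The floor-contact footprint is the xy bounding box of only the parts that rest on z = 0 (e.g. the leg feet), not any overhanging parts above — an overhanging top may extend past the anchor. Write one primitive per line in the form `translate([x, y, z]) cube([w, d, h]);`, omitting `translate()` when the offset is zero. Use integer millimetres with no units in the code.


translate([397, 423, 0]) cube([278, 249, 18]);
translate([397, 423, 18]) cube([278, 18, 301]);
translate([397, 654, 18]) cube([278, 18, 301]);
translate([397, 441, 18]) cube([18, 213, 301]);
translate([657, 441, 18]) cube([18, 213, 301]);


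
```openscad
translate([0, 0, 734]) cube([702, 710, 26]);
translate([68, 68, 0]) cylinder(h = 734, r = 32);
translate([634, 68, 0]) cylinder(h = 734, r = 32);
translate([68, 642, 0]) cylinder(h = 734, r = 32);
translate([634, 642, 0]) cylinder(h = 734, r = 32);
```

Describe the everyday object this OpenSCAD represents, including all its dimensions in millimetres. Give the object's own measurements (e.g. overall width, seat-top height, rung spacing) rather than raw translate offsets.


A rectangular dining table. The top is 702×710×26 mm with its upper surface at z = 760 mm. It stands on four round legs of 64 mm diameter, each leg's bounding box inset 36 mm from the nearest pair of top edges, running from the floor to the underside of the top.


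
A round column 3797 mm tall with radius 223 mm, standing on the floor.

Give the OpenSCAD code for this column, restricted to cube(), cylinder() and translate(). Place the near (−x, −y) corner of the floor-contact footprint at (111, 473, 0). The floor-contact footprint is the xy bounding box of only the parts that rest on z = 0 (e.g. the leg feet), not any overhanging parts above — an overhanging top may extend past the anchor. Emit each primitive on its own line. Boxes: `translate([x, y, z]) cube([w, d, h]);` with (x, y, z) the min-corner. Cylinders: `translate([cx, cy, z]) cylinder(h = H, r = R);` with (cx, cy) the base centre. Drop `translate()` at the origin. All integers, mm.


translate([334, 696, 0]) cylinder(h = 3797, r = 223);


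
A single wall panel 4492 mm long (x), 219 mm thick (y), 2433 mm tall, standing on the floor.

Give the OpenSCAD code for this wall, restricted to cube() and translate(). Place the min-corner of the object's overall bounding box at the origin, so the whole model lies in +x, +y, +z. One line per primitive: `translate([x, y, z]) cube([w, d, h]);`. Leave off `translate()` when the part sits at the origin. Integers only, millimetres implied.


cube([4492, 219, 2433]);


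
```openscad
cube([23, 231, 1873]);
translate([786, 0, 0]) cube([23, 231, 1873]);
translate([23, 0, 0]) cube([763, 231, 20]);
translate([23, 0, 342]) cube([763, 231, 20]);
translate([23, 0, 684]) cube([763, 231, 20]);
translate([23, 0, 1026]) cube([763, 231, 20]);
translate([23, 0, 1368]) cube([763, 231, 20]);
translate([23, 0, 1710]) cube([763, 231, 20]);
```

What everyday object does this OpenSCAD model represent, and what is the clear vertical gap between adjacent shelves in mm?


A bookshelf. The clear shelf gap is 322 mm.

Two tall side panels with 6 horizontal boards between them — a bookshelf. The first two shelf undersides are at z = 0 and z = 342; with shelf thickness 20, the clear gap is 342 − 0 − 20 = 322 mm.


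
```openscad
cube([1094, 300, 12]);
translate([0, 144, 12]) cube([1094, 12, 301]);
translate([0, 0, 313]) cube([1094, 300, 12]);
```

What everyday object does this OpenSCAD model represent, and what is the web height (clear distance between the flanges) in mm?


An I-beam. The web height is 301 mm.

Two wide flanges with a thin centred web — an I-beam. Overall 325 mm minus two 12 mm flanges gives a web of 325 − 2·12 = 301 mm.


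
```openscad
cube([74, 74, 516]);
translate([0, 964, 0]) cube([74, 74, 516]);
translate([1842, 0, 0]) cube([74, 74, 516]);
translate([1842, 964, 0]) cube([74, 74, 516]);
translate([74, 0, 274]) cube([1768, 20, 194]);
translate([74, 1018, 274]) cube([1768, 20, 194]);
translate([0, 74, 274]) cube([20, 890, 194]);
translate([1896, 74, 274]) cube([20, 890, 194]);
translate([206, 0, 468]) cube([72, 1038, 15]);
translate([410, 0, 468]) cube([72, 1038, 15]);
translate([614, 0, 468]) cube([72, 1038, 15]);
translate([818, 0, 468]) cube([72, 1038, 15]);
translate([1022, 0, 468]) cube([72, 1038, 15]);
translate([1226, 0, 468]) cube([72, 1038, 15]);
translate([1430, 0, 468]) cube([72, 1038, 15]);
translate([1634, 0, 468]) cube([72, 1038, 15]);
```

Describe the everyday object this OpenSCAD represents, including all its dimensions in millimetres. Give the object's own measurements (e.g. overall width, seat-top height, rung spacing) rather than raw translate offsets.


A bed frame 1916 mm long (x) by 1038 mm wide (y). Four 74×74 mm corner posts, 516 mm tall, at the corners of the footprint. Four rails of 20 mm thickness and 194 mm height run between adjacent posts with their undersides at z = 274 mm, their outer faces flush with the outside of the frame (the two x-running rails run between the posts' inner faces; the two y-running rails run between the posts' inner faces). 8 slats, each 72 mm wide (x) and 15 mm thick, lie across the top of the two x-running rails, running the full 1038 mm width of the frame in y; along x they sit between the end posts with a 132 mm gap after the −x posts and between neighbouring slats, leaving 136 mm before the +x posts.


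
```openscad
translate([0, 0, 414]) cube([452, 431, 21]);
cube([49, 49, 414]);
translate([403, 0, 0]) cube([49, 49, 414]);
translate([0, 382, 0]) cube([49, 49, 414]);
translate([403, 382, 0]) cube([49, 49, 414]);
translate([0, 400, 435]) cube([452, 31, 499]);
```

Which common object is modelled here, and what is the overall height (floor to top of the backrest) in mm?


A chair. The overall height is 934 mm.

A slab on four corner posts with a tall panel at the back — a chair. The seat slab sits at z = 414 with thickness 21, and the 499 mm backrest starts at the seat top, so the overall height is 414 + 21 + 499 = 934 mm.


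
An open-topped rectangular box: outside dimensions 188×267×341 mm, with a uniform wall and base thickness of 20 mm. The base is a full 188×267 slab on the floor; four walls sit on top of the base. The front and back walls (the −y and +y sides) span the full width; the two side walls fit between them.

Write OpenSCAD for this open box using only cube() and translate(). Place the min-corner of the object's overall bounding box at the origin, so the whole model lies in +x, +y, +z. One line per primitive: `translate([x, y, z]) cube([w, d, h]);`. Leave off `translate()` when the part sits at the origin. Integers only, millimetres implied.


cube([188, 267, 20]);
translate([0, 0, 20]) cube([188, 20, 321]);
translate([0, 247, 20]) cube([188, 20, 321]);
translate([0, 20, 20]) cube([20, 227, 321]);
translate([168, 20, 20]) cube([20, 227, 321]);


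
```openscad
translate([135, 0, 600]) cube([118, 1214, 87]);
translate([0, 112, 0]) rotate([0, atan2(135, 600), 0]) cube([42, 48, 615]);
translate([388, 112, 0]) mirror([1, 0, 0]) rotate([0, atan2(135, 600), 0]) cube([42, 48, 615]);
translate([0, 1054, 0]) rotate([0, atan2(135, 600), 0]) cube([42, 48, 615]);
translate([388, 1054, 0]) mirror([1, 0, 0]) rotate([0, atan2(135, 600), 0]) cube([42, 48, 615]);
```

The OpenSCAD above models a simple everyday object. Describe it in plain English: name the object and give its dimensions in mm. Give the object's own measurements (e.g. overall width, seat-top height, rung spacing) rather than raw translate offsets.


A sawhorse. A 118×1214×87 mm beam (x, y, z) sits on two A-frame leg pairs. Each pair is two raked legs of 42×48 mm section (48 mm along y) splaying symmetrically in x. Each leg rises 600 mm vertically over 135 mm of horizontal reach and is 615 mm long along its own axis. Every leg's outer bottom edge rests on the floor and its outer top edge meets a bottom edge of the beam — the left legs (tilting toward +x) meet the beam's −x bottom edge, the right legs (their mirror images, tilting toward −x) meet its +x bottom edge — so the leg tops tuck under the beam, the beam's underside is 600 mm above the floor, and the feet are 388 mm apart outside-to-outside with the beam centred between them. The two leg pairs are set in 112 mm from either end of the beam.


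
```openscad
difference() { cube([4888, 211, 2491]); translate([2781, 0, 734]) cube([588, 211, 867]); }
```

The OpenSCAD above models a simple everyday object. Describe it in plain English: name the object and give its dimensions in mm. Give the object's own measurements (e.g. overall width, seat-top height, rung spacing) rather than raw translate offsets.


A wall 4888 mm long (x), 211 mm thick (y), 2491 mm tall, with a rectangular window opening cut through it. The opening is 588 mm wide and 867 mm tall; its sill is at z = 734 mm and its near (−x) edge is 2781 mm from the wall's −x end. The opening passes through the full wall thickness.


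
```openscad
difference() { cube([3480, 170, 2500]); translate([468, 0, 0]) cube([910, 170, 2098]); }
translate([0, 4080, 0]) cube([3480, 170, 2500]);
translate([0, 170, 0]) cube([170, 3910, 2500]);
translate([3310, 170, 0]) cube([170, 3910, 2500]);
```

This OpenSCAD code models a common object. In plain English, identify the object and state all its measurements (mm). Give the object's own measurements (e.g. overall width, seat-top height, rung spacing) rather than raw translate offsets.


A single room: four walls, each 2500 mm tall and 170 mm thick, enclosing an outside footprint 3480×4250 mm (x × y), no floor or roof. The front and back walls (−y and +y sides) run the full x-width; the side walls fit between their inner faces. A door opening 910 mm wide and 2098 mm tall is cut through the front wall from the floor up, its −x edge 468 mm from the wall's −x end.


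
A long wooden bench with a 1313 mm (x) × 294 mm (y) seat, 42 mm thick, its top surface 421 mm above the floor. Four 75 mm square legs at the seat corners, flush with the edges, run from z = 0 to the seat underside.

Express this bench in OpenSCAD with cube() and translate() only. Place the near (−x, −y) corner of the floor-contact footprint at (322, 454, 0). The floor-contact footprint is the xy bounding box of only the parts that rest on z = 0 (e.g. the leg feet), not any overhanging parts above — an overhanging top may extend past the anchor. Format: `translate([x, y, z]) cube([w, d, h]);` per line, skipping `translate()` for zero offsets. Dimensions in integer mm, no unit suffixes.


translate([322, 454, 379]) cube([1313, 294, 42]);
translate([322, 454, 0]) cube([75, 75, 379]);
translate([322, 673, 0]) cube([75, 75, 379]);
translate([1560, 454, 0]) cube([75, 75, 379]);
translate([1560, 673, 0]) cube([75, 75, 379]);


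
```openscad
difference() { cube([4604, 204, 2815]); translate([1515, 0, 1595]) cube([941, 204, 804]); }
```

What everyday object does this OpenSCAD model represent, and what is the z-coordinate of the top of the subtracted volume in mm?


A wall with a window opening. The window head height is 2399 mm.

A wall with a rectangular opening subtracted — a window. Sill at z = 1595, opening 804 mm tall, so the head is at 1595 + 804 = 2399 mm.


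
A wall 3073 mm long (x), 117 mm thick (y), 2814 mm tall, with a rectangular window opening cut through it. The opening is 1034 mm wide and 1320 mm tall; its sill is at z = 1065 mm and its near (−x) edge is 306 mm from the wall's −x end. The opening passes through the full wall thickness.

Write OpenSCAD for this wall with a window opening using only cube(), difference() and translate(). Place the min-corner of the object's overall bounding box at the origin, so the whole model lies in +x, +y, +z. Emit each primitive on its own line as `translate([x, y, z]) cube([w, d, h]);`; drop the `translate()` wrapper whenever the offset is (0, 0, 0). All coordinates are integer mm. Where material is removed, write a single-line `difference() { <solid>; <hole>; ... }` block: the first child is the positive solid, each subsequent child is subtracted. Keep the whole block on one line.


difference() { cube([3073, 117, 2814]); translate([306, 0, 1065]) cube([1034, 117, 1320]); }


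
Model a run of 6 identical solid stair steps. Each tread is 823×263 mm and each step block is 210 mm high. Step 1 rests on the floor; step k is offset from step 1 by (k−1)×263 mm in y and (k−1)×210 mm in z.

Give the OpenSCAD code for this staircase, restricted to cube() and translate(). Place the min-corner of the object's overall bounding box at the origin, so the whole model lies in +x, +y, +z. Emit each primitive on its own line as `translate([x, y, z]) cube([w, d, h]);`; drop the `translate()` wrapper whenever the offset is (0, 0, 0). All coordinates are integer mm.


cube([823, 263, 210]);
translate([0, 263, 210]) cube([823, 263, 210]);
translate([0, 526, 420]) cube([823, 263, 210]);
translate([0, 789, 630]) cube([823, 263, 210]);
translate([0, 1052, 840]) cube([823, 263, 210]);
translate([0, 1315, 1050]) cube([823, 263, 210]);


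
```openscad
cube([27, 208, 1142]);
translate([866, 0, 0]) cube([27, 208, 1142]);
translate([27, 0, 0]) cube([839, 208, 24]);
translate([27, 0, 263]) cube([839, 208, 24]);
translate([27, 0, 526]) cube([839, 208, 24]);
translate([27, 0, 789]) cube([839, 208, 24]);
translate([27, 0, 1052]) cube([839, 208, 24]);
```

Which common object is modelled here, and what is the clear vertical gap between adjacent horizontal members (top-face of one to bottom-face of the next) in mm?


A bookshelf. The clear shelf gap is 239 mm.

Two tall side panels with 5 horizontal boards between them — a bookshelf. The first two shelf undersides are at z = 0 and z = 263; with shelf thickness 24, the clear gap is 263 − 0 − 24 = 239 mm.


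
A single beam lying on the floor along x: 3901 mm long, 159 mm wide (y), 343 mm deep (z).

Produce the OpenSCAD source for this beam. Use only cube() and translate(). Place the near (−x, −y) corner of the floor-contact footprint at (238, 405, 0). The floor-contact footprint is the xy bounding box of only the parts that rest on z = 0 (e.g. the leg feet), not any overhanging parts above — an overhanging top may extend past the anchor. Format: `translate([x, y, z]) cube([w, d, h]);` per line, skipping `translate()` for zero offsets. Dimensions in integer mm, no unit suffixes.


translate([238, 405, 0]) cube([3901, 159, 343]);


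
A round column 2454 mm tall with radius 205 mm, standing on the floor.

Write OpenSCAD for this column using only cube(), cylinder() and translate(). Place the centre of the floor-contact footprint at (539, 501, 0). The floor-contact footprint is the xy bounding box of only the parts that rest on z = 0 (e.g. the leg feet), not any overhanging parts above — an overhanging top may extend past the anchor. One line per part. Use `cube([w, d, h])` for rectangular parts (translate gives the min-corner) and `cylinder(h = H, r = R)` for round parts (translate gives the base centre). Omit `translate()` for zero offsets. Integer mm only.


translate([539, 501, 0]) cylinder(h = 2454, r = 205);


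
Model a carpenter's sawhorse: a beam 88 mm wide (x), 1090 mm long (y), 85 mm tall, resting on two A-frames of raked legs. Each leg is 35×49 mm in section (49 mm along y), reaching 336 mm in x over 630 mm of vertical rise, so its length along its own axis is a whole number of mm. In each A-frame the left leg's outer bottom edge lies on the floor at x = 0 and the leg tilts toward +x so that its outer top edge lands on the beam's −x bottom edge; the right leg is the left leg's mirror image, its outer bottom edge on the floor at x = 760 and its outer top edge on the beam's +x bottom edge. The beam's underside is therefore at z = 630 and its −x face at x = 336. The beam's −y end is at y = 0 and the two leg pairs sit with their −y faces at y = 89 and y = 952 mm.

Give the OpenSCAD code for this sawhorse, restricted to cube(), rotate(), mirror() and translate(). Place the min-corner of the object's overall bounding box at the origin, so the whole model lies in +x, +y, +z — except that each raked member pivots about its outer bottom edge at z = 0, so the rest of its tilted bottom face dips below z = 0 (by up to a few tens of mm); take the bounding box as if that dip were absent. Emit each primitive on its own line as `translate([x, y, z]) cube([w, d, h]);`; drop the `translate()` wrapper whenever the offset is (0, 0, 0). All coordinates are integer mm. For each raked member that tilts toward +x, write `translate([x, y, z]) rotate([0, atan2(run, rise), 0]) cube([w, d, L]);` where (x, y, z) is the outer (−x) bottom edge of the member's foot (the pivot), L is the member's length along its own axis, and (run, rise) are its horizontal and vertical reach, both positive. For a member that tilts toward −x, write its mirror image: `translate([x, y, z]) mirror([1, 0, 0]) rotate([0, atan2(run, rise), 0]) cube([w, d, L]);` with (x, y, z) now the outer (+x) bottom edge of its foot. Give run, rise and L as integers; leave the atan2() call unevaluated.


translate([336, 0, 630]) cube([88, 1090, 85]);
translate([0, 89, 0]) rotate([0, atan2(336, 630), 0]) cube([35, 49, 714]);
translate([760, 89, 0]) mirror([1, 0, 0]) rotate([0, atan2(336, 630), 0]) cube([35, 49, 714]);
translate([0, 952, 0]) rotate([0, atan2(336, 630), 0]) cube([35, 49, 714]);
translate([760, 952, 0]) mirror([1, 0, 0]) rotate([0, atan2(336, 630), 0]) cube([35, 49, 714]);


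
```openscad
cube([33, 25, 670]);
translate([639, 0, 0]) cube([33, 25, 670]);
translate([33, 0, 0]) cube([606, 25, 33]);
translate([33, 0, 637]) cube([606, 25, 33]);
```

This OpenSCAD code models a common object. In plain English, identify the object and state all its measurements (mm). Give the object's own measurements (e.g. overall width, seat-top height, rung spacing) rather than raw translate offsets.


A rectangular picture frame lying in the x–z plane (depth along y). The opening is 606 mm wide (x) by 604 mm tall (z), surrounded by a border 33 mm wide on all four sides. The frame is 25 mm deep and is made of two full-height vertical stiles with two horizontal rails fitted between them.
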